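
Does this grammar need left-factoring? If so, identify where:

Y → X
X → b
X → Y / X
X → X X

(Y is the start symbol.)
No, left-factoring is not needed

Left-factoring is needed when two productions for the same non-terminal
share a common prefix on the right-hand side.

Productions for X:
  X → b
  X → Y / X
  X → X X

No common prefixes found.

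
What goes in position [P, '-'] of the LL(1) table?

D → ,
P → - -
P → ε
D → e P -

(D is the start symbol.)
P → - -, P → ε

To find M[P, '-'], we find productions for P where '-' is in the predict set (PREDICT(N → α) = (FIRST(α) \ {ε}) ∪ (FOLLOW(N) if α ⇒* ε)).

Relevant sets:
  FOLLOW(P) = { '-' }

P → - -: PREDICT = { '-' }
  '-' is in predict set, so this production goes in M[P, '-']
P → ε: PREDICT = { '-' }
  '-' is in predict set, so this production goes in M[P, '-']

M[P, '-'] = P → - -, P → ε  (a multiply-defined cell — the grammar is not LL(1))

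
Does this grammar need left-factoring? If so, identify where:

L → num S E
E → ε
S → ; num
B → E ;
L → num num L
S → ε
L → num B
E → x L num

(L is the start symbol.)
Left-factoring is needed when two productions for the same non-terminal
share a common prefix on the right-hand side.

Productions for L:
  L → num S E
  L → num num L
  L → num B
Productions for E:
  E → ε
  E → x L num
Productions for S:
  S → ; num
  S → ε

Found common prefix 'num' in productions for L

Answer: Yes, L has productions with common prefix 'num'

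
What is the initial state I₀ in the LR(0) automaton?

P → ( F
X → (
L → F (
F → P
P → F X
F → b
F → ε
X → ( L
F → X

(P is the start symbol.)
{ [F → . P], [F → . X], [F → . b], [F → .], [P → . ( F], [P → . F X], [P' → . P], [X → . ( L], [X → . (] }

First, augment the grammar with P' → P
I₀ = CLOSURE({ [P' → . P] }):
  [P' → . P] has the dot before P: add [P → . ( F], [P → . F X]
  [P → . F X] has the dot before F: add [F → . P], [F → . b], [F → .], [F → . X]
  [F → . X] has the dot before X: add [X → . (], [X → . ( L]
No further items can be added.

I₀ = { [F → . P], [F → . X], [F → . b], [F → .], [P → . ( F], [P → . F X], [P' → . P], [X → . ( L], [X → . (] }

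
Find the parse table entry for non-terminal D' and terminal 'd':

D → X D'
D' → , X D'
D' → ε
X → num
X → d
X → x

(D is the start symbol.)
Empty (error entry)

To find M[D', 'd'], we find productions for D' where 'd' is in the predict set (PREDICT(N → α) = (FIRST(α) \ {ε}) ∪ (FOLLOW(N) if α ⇒* ε)).

Relevant sets:
  FOLLOW(D') = { $ }

D' → , X D': PREDICT = { ',' }
D' → ε: PREDICT = { $ }

M[D', 'd'] is empty (no production applies)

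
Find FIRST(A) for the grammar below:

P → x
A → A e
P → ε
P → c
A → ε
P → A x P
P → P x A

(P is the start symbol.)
To compute FIRST(A), examine every production with A on the left-hand side, reading each right-hand side left to right until a non-nullable symbol is reached.

From A → A e:
  - A is the symbol being defined: contributes nothing new
    A is nullable, so continue to the next symbol
  - e is a terminal: add 'e' and stop
From A → ε:
  - ε-production, so ε ∈ FIRST(A)

Collecting: FIRST(A) = { 'e', ε }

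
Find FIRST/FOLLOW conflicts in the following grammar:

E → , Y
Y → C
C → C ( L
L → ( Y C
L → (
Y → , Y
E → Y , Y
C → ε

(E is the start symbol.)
Yes. Y → ',' Y with FOLLOW(Y) on { ',' }; C → C '(' L with FOLLOW(C) on { '(' }

Nullable non-terminals: C, Y.
FIRST sets used below: FIRST(C) = { '(', ε }

C: nullable alternative(s) C → ε; FOLLOW(C) = { $, '(', ',' }
  C → C ( L: FIRST \ {ε} = { '(' } — overlaps FOLLOW(C) on { '(' }: CONFLICT
  C → ε: FIRST \ {ε} = { } — this is the only nullable alternative, skip

Y: nullable alternative(s) Y → C; FOLLOW(Y) = { $, '(', ',' }
  Y → C: FIRST \ {ε} = { '(' } — this is the only nullable alternative, skip
  Y → , Y: FIRST \ {ε} = { ',' } — overlaps FOLLOW(Y) on { ',' }: CONFLICT

E, L have no nullable alternative, so no FIRST/FOLLOW check is needed there.

So the grammar has 2 FIRST/FOLLOW conflicts (marked CONFLICT above).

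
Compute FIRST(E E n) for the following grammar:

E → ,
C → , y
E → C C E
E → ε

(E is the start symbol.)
{ ',', 'n' }

FIRST sets of the non-terminals involved (from the grammar, by fixed-point iteration):
  FIRST(E) = { ',', ε }

To compute FIRST(E E n), process the symbols left to right:
Symbol E is a non-terminal. Add FIRST(E) \ {ε} = { ',' }
E is nullable (ε ∈ FIRST(E)), continue to the next symbol.
Symbol E is a non-terminal. Add FIRST(E) \ {ε} = { ',' }
E is nullable (ε ∈ FIRST(E)), continue to the next symbol.
Symbol n is a terminal. Add 'n' and stop.
FIRST(E E n) = { ',', 'n' }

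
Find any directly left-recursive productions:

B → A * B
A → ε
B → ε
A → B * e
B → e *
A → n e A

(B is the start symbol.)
B → A * B: starts with A
A → ε: starts with ε
B → ε: starts with ε
A → B * e: starts with B
B → e *: starts with e
A → n e A: starts with n

No direct left recursion found.

Answer: No direct left recursion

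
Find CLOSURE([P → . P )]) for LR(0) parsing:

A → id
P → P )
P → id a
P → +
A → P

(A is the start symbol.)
{ [P → . +], [P → . P )], [P → . id a] }

To compute CLOSURE, for each item [A → α.Bβ] where B is a non-terminal, add [B → .γ] for all productions B → γ; repeat for the newly added items until nothing changes.

Start with: [P → . P )]
  [P → . P )] has the dot before P: add [P → . id a], [P → . +]
No further items can be added.

CLOSURE = { [P → . +], [P → . P )], [P → . id a] }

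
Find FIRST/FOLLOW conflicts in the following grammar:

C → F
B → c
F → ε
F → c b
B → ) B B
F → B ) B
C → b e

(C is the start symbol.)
No FIRST/FOLLOW conflicts.

A FIRST/FOLLOW conflict occurs when a non-terminal N has a nullable alternative N → β (β ⇒* ε) and another alternative N → α with FIRST(α) ∩ FOLLOW(N) ≠ ∅: on such a lookahead the parser cannot decide between expanding α and letting N vanish via β.

Nullable non-terminals: C, F.
FIRST sets used below: FIRST(F) = { ')', 'c', ε }, FIRST(B) = { ')', 'c' }

C: nullable alternative(s) C → F; FOLLOW(C) = { $ }
  C → F: FIRST \ {ε} = { ')', 'c' } — this is the only nullable alternative, skip
  C → b e: FIRST \ {ε} = { 'b' } — disjoint from FOLLOW(C)

F: nullable alternative(s) F → ε; FOLLOW(F) = { $ }
  F → ε: FIRST \ {ε} = { } — this is the only nullable alternative, skip
  F → c b: FIRST \ {ε} = { 'c' } — disjoint from FOLLOW(F)
  F → B ) B: FIRST \ {ε} = { ')', 'c' } — disjoint from FOLLOW(F)

B has no nullable alternative, so no FIRST/FOLLOW check is needed there.

No FIRST/FOLLOW conflicts found.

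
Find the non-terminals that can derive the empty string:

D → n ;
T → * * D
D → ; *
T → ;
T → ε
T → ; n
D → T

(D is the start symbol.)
ε-productions: T → ε
So T is immediately nullable.
D → T: every symbol on the right is nullable, so D is nullable too.
Every non-terminal is now nullable.
Nullable = { 'D', 'T' }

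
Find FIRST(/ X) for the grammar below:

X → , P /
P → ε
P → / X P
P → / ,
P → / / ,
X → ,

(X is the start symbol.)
To compute FIRST(/ X), process the symbols left to right:
Symbol / is a terminal. Add '/' and stop.
FIRST(/ X) = { '/' }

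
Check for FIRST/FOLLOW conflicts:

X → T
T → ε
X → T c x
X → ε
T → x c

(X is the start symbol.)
No FIRST/FOLLOW conflicts.

A FIRST/FOLLOW conflict occurs when a non-terminal N has a nullable alternative N → β (β ⇒* ε) and another alternative N → α with FIRST(α) ∩ FOLLOW(N) ≠ ∅: on such a lookahead the parser cannot decide between expanding α and letting N vanish via β.

Nullable non-terminals: T, X.
FIRST sets used below: FIRST(T) = { 'x', ε }

T: nullable alternative(s) T → ε; FOLLOW(T) = { $, 'c' }
  T → ε: FIRST \ {ε} = { } — this is the only nullable alternative, skip
  T → x c: FIRST \ {ε} = { 'x' } — disjoint from FOLLOW(T)

X: nullable alternative(s) X → T, X → ε; FOLLOW(X) = { $ }
  X → T: FIRST \ {ε} = { 'x' } — disjoint from FOLLOW(X)
  X → T c x: FIRST \ {ε} = { 'c', 'x' } — disjoint from FOLLOW(X)
  X → ε: FIRST \ {ε} = { } — disjoint from FOLLOW(X)

No FIRST/FOLLOW conflicts found.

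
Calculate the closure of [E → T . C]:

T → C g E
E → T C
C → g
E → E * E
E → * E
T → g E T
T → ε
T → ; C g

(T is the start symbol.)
{ [C → . g], [E → T . C] }

To compute CLOSURE, for each item [A → α.Bβ] where B is a non-terminal, add [B → .γ] for all productions B → γ; repeat for the newly added items until nothing changes.

Start with: [E → T . C]
  [E → T . C] has the dot before C: add [C → . g]
No further items can be added.

CLOSURE = { [C → . g], [E → T . C] }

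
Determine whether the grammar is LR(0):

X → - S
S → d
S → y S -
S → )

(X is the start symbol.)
A grammar is LR(0) if no state in the canonical LR(0) collection has:
  - both a shift item (dot before a terminal) and a complete item (shift-reduce conflict), or
  - two or more complete items (reduce-reduce conflict; the accept item [X' → X .] counts as a complete item here).

Augment with X' → X and build the canonical LR(0) collection (I0 = CLOSURE({[X' → . X]}), then GOTO on every symbol after a dot until no new states appear). It has 9 states:
  I0: { [X → . - S], [X' → . X] }  — shift
  I1: { [S → . )], [S → . d], [S → . y S -], [X → - . S] }  — shift
  I2: { [X' → X .] }  — accept
  I3: { [S → ) .] }  — reduce
  I4: { [X → - S .] }  — reduce
  I5: { [S → d .] }  — reduce
  I6: { [S → . )], [S → . d], [S → . y S -], [S → y . S -] }  — shift
  I7: { [S → y S . -] }  — shift
  I8: { [S → y S - .] }  — reduce

Every state is either a pure shift/goto state or contains exactly one complete item and nothing to shift — no conflicts. The grammar is LR(0).

Answer: Yes, the grammar is LR(0)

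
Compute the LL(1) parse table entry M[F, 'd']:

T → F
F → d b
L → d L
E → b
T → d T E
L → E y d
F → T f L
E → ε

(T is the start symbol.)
F → d b, F → T f L

To find M[F, 'd'], we find productions for F where 'd' is in the predict set (PREDICT(N → α) = (FIRST(α) \ {ε}) ∪ (FOLLOW(N) if α ⇒* ε)).

Relevant sets:
  FIRST(T) = { 'd' }

F → d b: PREDICT = { 'd' }
  'd' is in predict set, so this production goes in M[F, 'd']
F → T f L: PREDICT = { 'd' }
  'd' is in predict set, so this production goes in M[F, 'd']

M[F, 'd'] = F → d b, F → T f L  (a multiply-defined cell — the grammar is not LL(1))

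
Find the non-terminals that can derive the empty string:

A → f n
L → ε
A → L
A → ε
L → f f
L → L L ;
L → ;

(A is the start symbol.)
{ 'A', 'L' }

ε-productions: L → ε, A → ε
So L, A are immediately nullable.
Every non-terminal is now nullable.
Nullable = { 'A', 'L' }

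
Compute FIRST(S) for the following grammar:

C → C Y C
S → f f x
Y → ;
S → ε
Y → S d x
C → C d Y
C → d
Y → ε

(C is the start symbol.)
To compute FIRST(S), examine every production with S on the left-hand side, reading each right-hand side left to right until a non-nullable symbol is reached.

From S → f f x:
  - f is a terminal: add 'f' and stop
From S → ε:
  - ε-production, so ε ∈ FIRST(S)

Collecting: FIRST(S) = { 'f', ε }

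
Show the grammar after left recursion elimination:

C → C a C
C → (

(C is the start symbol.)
C is directly left-recursive. The standard transformation for
  A → A α₁ | ... | A α_m | β₁ | ... | β_n
is
  A  → β₁ A' | ... | β_n A'
  A' → α₁ A' | ... | α_m A' | ε

C → ( becomes C → ( C'
C → C a C becomes C' → a C C'
Add C' → ε

Resulting grammar:
C → ( C'
C' → a C C'
C' → ε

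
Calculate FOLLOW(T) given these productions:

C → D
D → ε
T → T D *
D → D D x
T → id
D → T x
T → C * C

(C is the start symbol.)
To compute FOLLOW(T), find every occurrence of T on a right-hand side N → α T β: add FIRST(β) \ {ε}, and if β is empty or nullable also add FOLLOW(N). Iterate to a fixed point.

In T → T D *: T is followed by D '*', add FIRST(D '*') \ {ε} = { '*', 'id', 'x' }
In D → T x: T is followed by x, add FIRST(x) \ {ε} = { 'x' }

Taking the union: FOLLOW(T) = { '*', 'id', 'x' }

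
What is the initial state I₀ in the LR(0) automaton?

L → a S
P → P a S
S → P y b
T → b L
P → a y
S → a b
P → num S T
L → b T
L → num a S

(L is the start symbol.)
{ [L → . a S], [L → . b T], [L → . num a S], [L' → . L] }

First, augment the grammar with L' → L
I₀ = CLOSURE({ [L' → . L] }):
  [L' → . L] has the dot before L: add [L → . a S], [L → . b T], [L → . num a S]
No further items can be added.

I₀ = { [L → . a S], [L → . b T], [L → . num a S], [L' → . L] }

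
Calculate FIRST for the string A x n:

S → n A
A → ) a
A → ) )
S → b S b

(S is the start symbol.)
{ ')' }

FIRST sets of the non-terminals involved (from the grammar, by fixed-point iteration):
  FIRST(A) = { ')' }

To compute FIRST(A x n), process the symbols left to right:
Symbol A is a non-terminal. Add FIRST(A) \ {ε} = { ')' }
A is not nullable (ε ∉ FIRST(A)), so stop here.
FIRST(A x n) = { ')' }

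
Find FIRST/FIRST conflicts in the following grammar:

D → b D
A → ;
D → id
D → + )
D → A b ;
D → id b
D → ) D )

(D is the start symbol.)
FIRST sets of the non-terminals at (or reachable through a nullable prefix from) the front of some alternative:
  FIRST(A) = { ';' }

Productions for D:
  D → b D: FIRST = { 'b' }
  D → id: FIRST = { 'id' }
  D → + ): FIRST = { '+' }
  D → A b ;: FIRST = { ';' }
  D → id b: FIRST = { 'id' }
  D → ) D ): FIRST = { ')' }
A has only one production, so no FIRST/FIRST conflict is possible there.

Conflict for D: D → id and D → id b
  Overlap: { 'id' }

Answer: Yes. D → id / D → id b on { 'id' }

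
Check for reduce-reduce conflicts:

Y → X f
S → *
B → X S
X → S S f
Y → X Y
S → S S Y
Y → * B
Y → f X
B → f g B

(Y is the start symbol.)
No reduce-reduce conflicts

A reduce-reduce conflict occurs when an LR(0) state has two complete items [A → α .] and [B → β .] — both call for a reduction, and with no lookahead the parser cannot choose between them.

Augment with Y' → Y and build the canonical LR(0) collection (I0 = CLOSURE({[Y' → . Y]}), then GOTO on every symbol after a dot until no new states appear). It has 22 states:
  I0: { [S → . *], [S → . S S Y], [X → . S S f], [Y → . * B], [Y → . X Y], [Y → . X f], [Y → . f X], [Y' → . Y] }  — shift
  I1: { [B → . X S], [B → . f g B], [S → * .], [S → . *], [S → . S S Y], [X → . S S f], [Y → * . B] }  — shift, reduce
  I2: { [S → . *], [S → . S S Y], [S → S . S Y], [X → S . S f] }  — shift
  I3: { [S → . *], [S → . S S Y], [X → . S S f], [Y → . * B], [Y → . X Y], [Y → . X f], [Y → . f X], [Y → X . Y], [Y → X . f] }  — shift
  I4: { [Y' → Y .] }  — accept
  I5: { [S → . *], [S → . S S Y], [X → . S S f], [Y → f . X] }  — shift
  I6: { [S → * .] }  — reduce
  I7: { [Y → f X .] }  — reduce
  I8: { [Y → X Y .] }  — reduce
  I9: { [S → . *], [S → . S S Y], [X → . S S f], [Y → X f .], [Y → f . X] }  — shift, reduce
  I10: { [S → . *], [S → . S S Y], [S → S . S Y], [S → S S . Y], [X → . S S f], [X → S S . f], [Y → . * B], [Y → . X Y], [Y → . X f], [Y → . f X] }  — shift
  I11: { [S → . *], [S → . S S Y], [S → S . S Y], [S → S S . Y], [X → . S S f], [X → S . S f], [Y → . * B], [Y → . X Y], [Y → . X f], [Y → . f X] }  — shift
  I12: { [S → S S Y .] }  — reduce
  I13: { [S → . *], [S → . S S Y], [X → . S S f], [X → S S f .], [Y → f . X] }  — shift, reduce
  I14: { [S → . *], [S → . S S Y], [S → S . S Y], [S → S S . Y], [X → . S S f], [X → S . S f], [X → S S . f], [Y → . * B], [Y → . X Y], [Y → . X f], [Y → . f X] }  — shift
  I15: { [Y → * B .] }  — reduce
  I16: { [B → X . S], [S → . *], [S → . S S Y] }  — shift
  I17: { [B → f . g B] }  — shift
  I18: { [B → . X S], [B → . f g B], [B → f g . B], [S → . *], [S → . S S Y], [X → . S S f] }  — shift
  I19: { [B → f g B .] }  — reduce
  I20: { [B → X S .], [S → . *], [S → . S S Y], [S → S . S Y] }  — shift, reduce
  I21: { [S → . *], [S → . S S Y], [S → S . S Y], [S → S S . Y], [X → . S S f], [Y → . * B], [Y → . X Y], [Y → . X f], [Y → . f X] }  — shift

No state contains more than one complete item.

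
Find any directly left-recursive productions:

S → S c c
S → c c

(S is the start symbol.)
S → S c c: LEFT RECURSIVE (starts with S)
S → c c: starts with c

The grammar has direct left recursion on: S.

Answer: Yes, S is left-recursive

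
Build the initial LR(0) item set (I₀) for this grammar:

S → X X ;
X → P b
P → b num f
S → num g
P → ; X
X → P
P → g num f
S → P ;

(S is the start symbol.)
First, augment the grammar with S' → S
I₀ = CLOSURE({ [S' → . S] }):
  [S' → . S] has the dot before S: add [S → . X X ;], [S → . num g], [S → . P ;]
  [S → . X X ;] has the dot before X: add [X → . P b], [X → . P]
  [S → . P ;] has the dot before P: add [P → . b num f], [P → . ; X], [P → . g num f]
No further items can be added.

I₀ = { [P → . ; X], [P → . b num f], [P → . g num f], [S → . P ;], [S → . X X ;], [S → . num g], [S' → . S], [X → . P b], [X → . P] }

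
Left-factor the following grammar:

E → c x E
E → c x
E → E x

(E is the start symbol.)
E → c x E'
E' → E
E' → ε
E → E x

Left-factoring transforms A → αβ₁ | αβ₂ into A → αA' and A' → β₁ | β₂
(α is the longest common prefix among the alternatives). Repeat until
no nonterminal has two alternatives with a common prefix.

Round 1: E has alternatives sharing prefix 'c x'. Introduce E': E → c x E'
  Add: E' → E
  Add: E' → ε

No remaining common prefixes — done.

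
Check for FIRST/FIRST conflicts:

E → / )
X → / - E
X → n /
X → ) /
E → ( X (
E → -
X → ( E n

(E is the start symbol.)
A FIRST/FIRST conflict occurs when two productions N → α and N → β for the same non-terminal have FIRST(α) ∩ FIRST(β) ≠ ∅ (with ε ∈ FIRST of a nullable right-hand side, so two nullable alternatives also conflict).

Productions for E:
  E → / ): FIRST = { '/' }
  E → ( X (: FIRST = { '(' }
  E → -: FIRST = { '-' }
Productions for X:
  X → / - E: FIRST = { '/' }
  X → n /: FIRST = { 'n' }
  X → ) /: FIRST = { ')' }
  X → ( E n: FIRST = { '(' }

All alternatives of each non-terminal have pairwise disjoint FIRST sets.

Answer: No FIRST/FIRST conflicts.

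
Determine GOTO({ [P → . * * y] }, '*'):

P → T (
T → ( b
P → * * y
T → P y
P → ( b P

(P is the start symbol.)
GOTO(I, '*') = CLOSURE({ [A → αX.β] : [A → α.Xβ] ∈ I, X = '*' })

Items with dot before '*', with the dot advanced:
  [P → . * * y] → [P → * . * y]
Closure adds nothing (no advanced item has the dot before a non-terminal).

GOTO = { [P → * . * y] }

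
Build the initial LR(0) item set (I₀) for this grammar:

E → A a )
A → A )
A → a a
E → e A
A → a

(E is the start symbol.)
{ [A → . A )], [A → . a a], [A → . a], [E → . A a )], [E → . e A], [E' → . E] }

First, augment the grammar with E' → E
I₀ = CLOSURE({ [E' → . E] }):
  [E' → . E] has the dot before E: add [E → . A a )], [E → . e A]
  [E → . A a )] has the dot before A: add [A → . A )], [A → . a a], [A → . a]
No further items can be added.

I₀ = { [A → . A )], [A → . a a], [A → . a], [E → . A a )], [E → . e A], [E' → . E] }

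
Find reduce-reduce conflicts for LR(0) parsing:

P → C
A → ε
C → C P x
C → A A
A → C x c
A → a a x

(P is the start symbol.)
Augment with P' → P and build the canonical LR(0) collection (I0 = CLOSURE({[P' → . P]}), then GOTO on every symbol after a dot until no new states appear). It has 13 states:
  I0: { [A → . C x c], [A → . a a x], [A → .], [C → . A A], [C → . C P x], [P → . C], [P' → . P] }  — shift, reduce
  I1: { [A → . C x c], [A → . a a x], [A → .], [C → . A A], [C → . C P x], [C → A . A] }  — shift, reduce
  I2: { [A → . C x c], [A → . a a x], [A → .], [A → C . x c], [C → . A A], [C → . C P x], [C → C . P x], [P → . C], [P → C .] }  — shift, 2 reduces
  I3: { [P' → P .] }  — accept
  I4: { [A → a . a x] }  — shift
  I5: { [A → a a . x] }  — shift
  I6: { [A → a a x .] }  — reduce
  I7: { [C → C P . x] }  — shift
  I8: { [A → C x . c] }  — shift
  I9: { [A → C x c .] }  — reduce
  I10: { [C → C P x .] }  — reduce
  I11: { [A → . C x c], [A → . a a x], [A → .], [C → . A A], [C → . C P x], [C → A . A], [C → A A .] }  — shift, 2 reduces
  I12: { [A → . C x c], [A → . a a x], [A → .], [A → C . x c], [C → . A A], [C → . C P x], [C → C . P x], [P → . C] }  — shift, reduce

I2 contains complete items [A → .], [P → C .] — reduce-reduce conflict.
I11 contains complete items [A → .], [C → A A .] — reduce-reduce conflict.

Answer: Yes — I2: [A → .] vs [P → C .]; I11: [A → .] vs [C → A A .]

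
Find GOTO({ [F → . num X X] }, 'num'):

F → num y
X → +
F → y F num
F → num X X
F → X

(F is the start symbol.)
{ [F → num . X X], [X → . +] }

GOTO(I, 'num') = CLOSURE({ [A → αX.β] : [A → α.Xβ] ∈ I, X = 'num' })

Items with dot before 'num', with the dot advanced:
  [F → . num X X] → [F → num . X X]
Closure of the advanced items:
  [F → num . X X] has the dot before X: add [X → . +]

GOTO = { [F → num . X X], [X → . +] }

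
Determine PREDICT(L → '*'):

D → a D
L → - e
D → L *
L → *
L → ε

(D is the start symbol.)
{ '*' }

PREDICT(L → '*') = (FIRST(RHS) \ {ε}) ∪ (FOLLOW(L) if ε ∈ FIRST(RHS), i.e. RHS ⇒* ε)
FIRST('*') = { '*' }
ε ∉ FIRST('*'), so FOLLOW(L) is not added.
PREDICT(L → '*') = { '*' }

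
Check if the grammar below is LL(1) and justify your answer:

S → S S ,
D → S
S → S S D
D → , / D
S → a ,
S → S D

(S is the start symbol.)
No. Predict set conflict for S: { 'a' }

Relevant sets:
  FIRST(S) = { 'a' }

For S:
  PREDICT(S → S S ',') = { 'a' }
  PREDICT(S → S S D) = { 'a' }
  PREDICT(S → a ',') = { 'a' }
  PREDICT(S → S D) = { 'a' }
For D:
  PREDICT(D → S) = { 'a' }
  PREDICT(D → ',' '/' D) = { ',' }

Conflict found: Predict set conflict for S: { 'a' }
The grammar is NOT LL(1).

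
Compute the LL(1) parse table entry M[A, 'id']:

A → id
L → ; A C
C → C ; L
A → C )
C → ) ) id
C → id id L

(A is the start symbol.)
A → id, A → C )

To find M[A, 'id'], we find productions for A where 'id' is in the predict set (PREDICT(N → α) = (FIRST(α) \ {ε}) ∪ (FOLLOW(N) if α ⇒* ε)).

Relevant sets:
  FIRST(C) = { ')', 'id' }

A → id: PREDICT = { 'id' }
  'id' is in predict set, so this production goes in M[A, 'id']
A → C ): PREDICT = { ')', 'id' }
  'id' is in predict set, so this production goes in M[A, 'id']

M[A, 'id'] = A → id, A → C )  (a multiply-defined cell — the grammar is not LL(1))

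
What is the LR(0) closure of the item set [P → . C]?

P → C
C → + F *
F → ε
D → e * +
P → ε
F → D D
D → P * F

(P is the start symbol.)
To compute CLOSURE, for each item [A → α.Bβ] where B is a non-terminal, add [B → .γ] for all productions B → γ; repeat for the newly added items until nothing changes.

Start with: [P → . C]
  [P → . C] has the dot before C: add [C → . + F *]
No further items can be added.

CLOSURE = { [C → . + F *], [P → . C] }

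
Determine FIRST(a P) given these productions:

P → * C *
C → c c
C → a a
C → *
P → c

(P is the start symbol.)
{ 'a' }

To compute FIRST(a P), process the symbols left to right:
Symbol a is a terminal. Add 'a' and stop.
FIRST(a P) = { 'a' }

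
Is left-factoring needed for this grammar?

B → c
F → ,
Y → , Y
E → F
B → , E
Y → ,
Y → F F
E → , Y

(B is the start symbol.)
Yes, Y has productions with common prefix ','

Left-factoring is needed when two productions for the same non-terminal
share a common prefix on the right-hand side.

Productions for B:
  B → c
  B → , E
Productions for Y:
  Y → , Y
  Y → ,
  Y → F F
Productions for E:
  E → F
  E → , Y

Found common prefix ',' in productions for Y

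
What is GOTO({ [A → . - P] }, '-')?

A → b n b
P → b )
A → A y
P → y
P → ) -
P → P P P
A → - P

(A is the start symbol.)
GOTO(I, '-') = CLOSURE({ [A → αX.β] : [A → α.Xβ] ∈ I, X = '-' })

Items with dot before '-', with the dot advanced:
  [A → . - P] → [A → - . P]
Closure of the advanced items:
  [A → - . P] has the dot before P: add [P → . b )], [P → . y], [P → . ) -], [P → . P P P]

GOTO = { [A → - . P], [P → . ) -], [P → . P P P], [P → . b )], [P → . y] }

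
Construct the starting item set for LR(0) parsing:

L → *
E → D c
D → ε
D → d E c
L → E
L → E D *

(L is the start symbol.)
{ [D → . d E c], [D → .], [E → . D c], [L → . *], [L → . E D *], [L → . E], [L' → . L] }

First, augment the grammar with L' → L
I₀ = CLOSURE({ [L' → . L] }):
  [L' → . L] has the dot before L: add [L → . *], [L → . E], [L → . E D *]
  [L → . E] has the dot before E: add [E → . D c]
  [E → . D c] has the dot before D: add [D → .], [D → . d E c]
No further items can be added.

I₀ = { [D → . d E c], [D → .], [E → . D c], [L → . *], [L → . E D *], [L → . E], [L' → . L] }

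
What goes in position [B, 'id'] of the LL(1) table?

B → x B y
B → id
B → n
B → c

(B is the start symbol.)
To find M[B, 'id'], we find productions for B where 'id' is in the predict set (PREDICT(N → α) = (FIRST(α) \ {ε}) ∪ (FOLLOW(N) if α ⇒* ε)).

B → x B y: PREDICT = { 'x' }
B → id: PREDICT = { 'id' }
  'id' is in predict set, so this production goes in M[B, 'id']
B → n: PREDICT = { 'n' }
B → c: PREDICT = { 'c' }

M[B, 'id'] = B → id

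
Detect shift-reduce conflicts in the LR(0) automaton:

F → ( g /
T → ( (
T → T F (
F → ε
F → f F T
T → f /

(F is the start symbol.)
Yes — I0: [F → .] vs [F → . ( g /]; I3: [F → .] vs [F → . ( g /]; I6: [F → .] vs [F → . ( g /]

A shift-reduce conflict occurs when an LR(0) state has both:
  - a complete (reduce) item [A → α .] (dot at the end), and
  - a shift item [B → β . c γ] (dot before a terminal).

Augment with F' → F and build the canonical LR(0) collection (I0 = CLOSURE({[F' → . F]}), then GOTO on every symbol after a dot until no new states appear). It has 14 states:
  I0: { [F → . ( g /], [F → . f F T], [F → .], [F' → . F] }  — shift, reduce
  I1: { [F → ( . g /] }  — shift
  I2: { [F' → F .] }  — accept
  I3: { [F → . ( g /], [F → . f F T], [F → .], [F → f . F T] }  — shift, reduce
  I4: { [F → f F . T], [T → . ( (], [T → . T F (], [T → . f /] }  — shift
  I5: { [T → ( . (] }  — shift
  I6: { [F → . ( g /], [F → . f F T], [F → .], [F → f F T .], [T → T . F (] }  — shift, 2 reduces
  I7: { [T → f . /] }  — shift
  I8: { [T → f / .] }  — reduce
  I9: { [T → T F . (] }  — shift
  I10: { [T → T F ( .] }  — reduce
  I11: { [T → ( ( .] }  — reduce
  I12: { [F → ( g . /] }  — shift
  I13: { [F → ( g / .] }  — reduce

I0 contains reduce item [F → .] and shift items [F → . ( g /], [F → . f F T] — shift-reduce conflict.
I3 contains reduce item [F → .] and shift items [F → . ( g /], [F → . f F T] — shift-reduce conflict.
I6 contains reduce items [F → .], [F → f F T .] and shift items [F → . ( g /], [F → . f F T] — shift-reduce conflict.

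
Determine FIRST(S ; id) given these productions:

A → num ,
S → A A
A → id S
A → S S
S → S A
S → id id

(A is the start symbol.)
{ 'id', 'num' }

FIRST sets of the non-terminals involved (from the grammar, by fixed-point iteration):
  FIRST(S) = { 'id', 'num' }

To compute FIRST(S ; id), process the symbols left to right:
Symbol S is a non-terminal. Add FIRST(S) \ {ε} = { 'id', 'num' }
S is not nullable (ε ∉ FIRST(S)), so stop here.
FIRST(S ; id) = { 'id', 'num' }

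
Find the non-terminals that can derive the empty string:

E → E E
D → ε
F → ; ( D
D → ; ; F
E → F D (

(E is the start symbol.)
A non-terminal is nullable if it can derive ε (the empty string): either it has an ε-production, or it has a production whose right-hand side consists entirely of nullable non-terminals.

ε-productions: D → ε
So D is immediately nullable.
No further non-terminal can be added: every production for the remaining non-terminals contains a terminal or a non-nullable non-terminal.
Nullable = { 'D' }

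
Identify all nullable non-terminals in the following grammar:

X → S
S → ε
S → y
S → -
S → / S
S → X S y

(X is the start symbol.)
{ 'S', 'X' }

A non-terminal is nullable if it can derive ε (the empty string): either it has an ε-production, or it has a production whose right-hand side consists entirely of nullable non-terminals.

ε-productions: S → ε
So S is immediately nullable.
X → S: every symbol on the right is nullable, so X is nullable too.
Every non-terminal is now nullable.
Nullable = { 'S', 'X' }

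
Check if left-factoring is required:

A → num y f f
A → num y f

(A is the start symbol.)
Yes, A has productions with common prefix 'num y f'

Left-factoring is needed when two productions for the same non-terminal
share a common prefix on the right-hand side.

Productions for A:
  A → num y f f
  A → num y f

Found common prefix 'num y f' in productions for A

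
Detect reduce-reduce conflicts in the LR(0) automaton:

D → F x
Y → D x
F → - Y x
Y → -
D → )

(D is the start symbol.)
Augment with D' → D and build the canonical LR(0) collection (I0 = CLOSURE({[D' → . D]}), then GOTO on every symbol after a dot until no new states appear). It has 11 states:
  I0: { [D → . )], [D → . F x], [D' → . D], [F → . - Y x] }  — shift
  I1: { [D → ) .] }  — reduce
  I2: { [D → . )], [D → . F x], [F → - . Y x], [F → . - Y x], [Y → . -], [Y → . D x] }  — shift
  I3: { [D' → D .] }  — accept
  I4: { [D → F . x] }  — shift
  I5: { [D → F x .] }  — reduce
  I6: { [D → . )], [D → . F x], [F → - . Y x], [F → . - Y x], [Y → - .], [Y → . -], [Y → . D x] }  — shift, reduce
  I7: { [Y → D . x] }  — shift
  I8: { [F → - Y . x] }  — shift
  I9: { [F → - Y x .] }  — reduce
  I10: { [Y → D x .] }  — reduce

No state contains more than one complete item.

Answer: No reduce-reduce conflicts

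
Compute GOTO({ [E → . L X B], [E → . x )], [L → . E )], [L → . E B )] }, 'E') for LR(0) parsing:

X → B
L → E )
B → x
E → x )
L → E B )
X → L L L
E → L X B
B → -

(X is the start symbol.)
{ [B → . -], [B → . x], [L → E . )], [L → E . B )] }

GOTO(I, 'E') = CLOSURE({ [A → αX.β] : [A → α.Xβ] ∈ I, X = 'E' })

Items with dot before 'E', with the dot advanced:
  [L → . E )] → [L → E . )]
  [L → . E B )] → [L → E . B )]
Closure of the advanced items:
  [L → E . B )] has the dot before B: add [B → . x], [B → . -]

GOTO = { [B → . -], [B → . x], [L → E . )], [L → E . B )] }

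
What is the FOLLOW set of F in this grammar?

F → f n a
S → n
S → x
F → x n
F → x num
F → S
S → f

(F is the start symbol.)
F is the start symbol, so $ ∈ FOLLOW(F).
F does not occur on any right-hand side.

Taking the union: FOLLOW(F) = { $ }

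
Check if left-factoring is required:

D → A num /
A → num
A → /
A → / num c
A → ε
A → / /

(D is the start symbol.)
Left-factoring is needed when two productions for the same non-terminal
share a common prefix on the right-hand side.

Productions for A:
  A → num
  A → /
  A → / num c
  A → ε
  A → / /

Found common prefix '/' in productions for A

Answer: Yes, A has productions with common prefix '/'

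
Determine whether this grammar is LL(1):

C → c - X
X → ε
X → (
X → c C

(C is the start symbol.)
A grammar is LL(1) if for each non-terminal N with multiple productions, the predict sets of those productions are pairwise disjoint, where PREDICT(N → α) = (FIRST(α) \ {ε}) ∪ (FOLLOW(N) if α ⇒* ε).

Relevant sets:
  FOLLOW(X) = { $ }

For X:
  PREDICT(X → ε) = { $ }
  PREDICT(X → '(') = { '(' }
  PREDICT(X → c C) = { 'c' }
C has a single production, so nothing to check there.

All predict sets are disjoint. The grammar IS LL(1).

Answer: Yes, the grammar is LL(1).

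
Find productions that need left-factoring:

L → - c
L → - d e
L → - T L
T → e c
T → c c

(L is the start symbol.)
Yes, L has productions with common prefix '-'

Left-factoring is needed when two productions for the same non-terminal
share a common prefix on the right-hand side.

Productions for L:
  L → - c
  L → - d e
  L → - T L
Productions for T:
  T → e c
  T → c c

Found common prefix '-' in productions for L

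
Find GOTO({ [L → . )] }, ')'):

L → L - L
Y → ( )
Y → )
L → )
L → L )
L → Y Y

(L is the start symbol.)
GOTO(I, ')') = CLOSURE({ [A → αX.β] : [A → α.Xβ] ∈ I, X = ')' })

Items with dot before ')', with the dot advanced:
  [L → . )] → [L → ) .]
Closure adds nothing (no advanced item has the dot before a non-terminal).

GOTO = { [L → ) .] }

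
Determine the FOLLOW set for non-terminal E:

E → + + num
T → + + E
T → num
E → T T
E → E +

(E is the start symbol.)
{ $, '+', 'num' }

To compute FOLLOW(E), find every occurrence of E on a right-hand side N → α E β: add FIRST(β) \ {ε}, and if β is empty or nullable also add FOLLOW(N). Iterate to a fixed point.

E is the start symbol, so $ ∈ FOLLOW(E).
In T → + + E: E is at the end, add FOLLOW(T)
In E → E +: E is followed by '+', add FIRST('+') \ {ε} = { '+' }

The FOLLOW sets referred to above (computed the same way, to a fixed point):
  FOLLOW(T) = { $, '+', 'num' }

Taking the union: FOLLOW(E) = { $, '+', 'num' }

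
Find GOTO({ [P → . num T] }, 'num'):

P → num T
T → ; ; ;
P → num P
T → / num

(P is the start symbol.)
{ [P → num . T], [T → . / num], [T → . ; ; ;] }

GOTO(I, 'num') = CLOSURE({ [A → αX.β] : [A → α.Xβ] ∈ I, X = 'num' })

Items with dot before 'num', with the dot advanced:
  [P → . num T] → [P → num . T]
Closure of the advanced items:
  [P → num . T] has the dot before T: add [T → . ; ; ;], [T → . / num]

GOTO = { [P → num . T], [T → . / num], [T → . ; ; ;] }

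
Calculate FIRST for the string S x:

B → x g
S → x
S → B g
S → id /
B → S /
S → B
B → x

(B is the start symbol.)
FIRST sets of the non-terminals involved (from the grammar, by fixed-point iteration):
  FIRST(S) = { 'id', 'x' }

To compute FIRST(S x), process the symbols left to right:
Symbol S is a non-terminal. Add FIRST(S) \ {ε} = { 'id', 'x' }
S is not nullable (ε ∉ FIRST(S)), so stop here.
FIRST(S x) = { 'id', 'x' }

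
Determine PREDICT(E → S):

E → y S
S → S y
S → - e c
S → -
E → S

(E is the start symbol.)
{ '-' }

PREDICT(E → S) = (FIRST(RHS) \ {ε}) ∪ (FOLLOW(E) if ε ∈ FIRST(RHS), i.e. RHS ⇒* ε)
FIRST(S) = { '-' }
FIRST(S) = { '-' }
ε ∉ FIRST(S), so FOLLOW(E) is not added.
PREDICT(E → S) = { '-' }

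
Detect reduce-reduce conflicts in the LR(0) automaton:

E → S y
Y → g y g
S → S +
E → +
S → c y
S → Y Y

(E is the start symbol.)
Augment with E' → E and build the canonical LR(0) collection (I0 = CLOSURE({[E' → . E]}), then GOTO on every symbol after a dot until no new states appear). It has 13 states:
  I0: { [E → . +], [E → . S y], [E' → . E], [S → . S +], [S → . Y Y], [S → . c y], [Y → . g y g] }  — shift
  I1: { [E → + .] }  — reduce
  I2: { [E' → E .] }  — accept
  I3: { [E → S . y], [S → S . +] }  — shift
  I4: { [S → Y . Y], [Y → . g y g] }  — shift
  I5: { [S → c . y] }  — shift
  I6: { [Y → g . y g] }  — shift
  I7: { [Y → g y . g] }  — shift
  I8: { [Y → g y g .] }  — reduce
  I9: { [S → c y .] }  — reduce
  I10: { [S → Y Y .] }  — reduce
  I11: { [S → S + .] }  — reduce
  I12: { [E → S y .] }  — reduce

No state contains more than one complete item.

Answer: No reduce-reduce conflicts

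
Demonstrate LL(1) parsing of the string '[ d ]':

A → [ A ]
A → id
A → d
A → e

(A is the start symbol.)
LL(1) parsing maintains a stack (initially the start symbol over $) and the input. At each step: if the stack top is a terminal, match it against the current input token; if it is a non-terminal N, replace it with the RHS of M[N, lookahead] (the unique production whose predict set contains the lookahead).

Stack is shown with the top on the left.

Stack    Input    Action
------------------------
A $      [ d ] $  output A → [ A ]
[ A ] $  [ d ] $  match '['
A ] $    d ] $    output A → d
d ] $    d ] $    match 'd'
] $      ] $      match ']'
$        $        accept

The string is accepted.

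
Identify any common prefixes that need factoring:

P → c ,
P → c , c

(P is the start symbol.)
Yes, P has productions with common prefix 'c ,'

Left-factoring is needed when two productions for the same non-terminal
share a common prefix on the right-hand side.

Productions for P:
  P → c ,
  P → c , c

Found common prefix 'c ,' in productions for P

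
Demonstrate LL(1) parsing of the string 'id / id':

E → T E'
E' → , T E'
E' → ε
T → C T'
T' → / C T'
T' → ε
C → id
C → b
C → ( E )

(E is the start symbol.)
Stack is shown with the top on the left.

Stack        Input      Action
------------------------------
E $          id / id $  output E → T E'
T E' $       id / id $  output T → C T'
C T' E' $    id / id $  output C → id
id T' E' $   id / id $  match 'id'
T' E' $      / id $     output T' → / C T'
/ C T' E' $  / id $     match '/'
C T' E' $    id $       output C → id
id T' E' $   id $       match 'id'
T' E' $      $          output T' → ε
E' $         $          output E' → ε
$            $          accept

The string is accepted.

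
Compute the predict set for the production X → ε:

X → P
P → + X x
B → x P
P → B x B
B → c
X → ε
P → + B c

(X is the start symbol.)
PREDICT(X → ε) = (FIRST(RHS) \ {ε}) ∪ (FOLLOW(X) if ε ∈ FIRST(RHS), i.e. RHS ⇒* ε)
The right-hand side is ε (FIRST(ε) = { ε }), so the predict set is FOLLOW(X) = { $, 'x' }
PREDICT(X → ε) = { $, 'x' }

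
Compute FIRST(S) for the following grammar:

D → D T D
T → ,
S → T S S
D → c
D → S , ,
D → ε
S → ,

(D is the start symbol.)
To compute FIRST(S), examine every production with S on the left-hand side, reading each right-hand side left to right until a non-nullable symbol is reached.

FIRST sets of the other non-terminals involved (by the same procedure, iterated to a fixed point):
  FIRST(T) = { ',' }

From S → T S S:
  - T is a non-terminal: add FIRST(T) \ {ε} = { ',' }
    T is not nullable, so stop
From S → ,:
  - ',' is a terminal: add ',' and stop

Collecting: FIRST(S) = { ',' }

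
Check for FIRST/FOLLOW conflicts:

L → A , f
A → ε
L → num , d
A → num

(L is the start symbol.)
Nullable non-terminals: A.

A: nullable alternative(s) A → ε; FOLLOW(A) = { ',' }
  A → ε: FIRST \ {ε} = { } — this is the only nullable alternative, skip
  A → num: FIRST \ {ε} = { 'num' } — disjoint from FOLLOW(A)

L has no nullable alternative, so no FIRST/FOLLOW check is needed there.

No FIRST/FOLLOW conflicts found.

Answer: No FIRST/FOLLOW conflicts.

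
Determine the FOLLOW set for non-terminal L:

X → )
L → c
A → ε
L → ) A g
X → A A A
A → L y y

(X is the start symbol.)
{ 'y' }

To compute FOLLOW(L), find every occurrence of L on a right-hand side N → α L β: add FIRST(β) \ {ε}, and if β is empty or nullable also add FOLLOW(N). Iterate to a fixed point.

In A → L y y: L is followed by y y, add FIRST(y y) \ {ε} = { 'y' }

Taking the union: FOLLOW(L) = { 'y' }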